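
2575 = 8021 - 5446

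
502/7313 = 502/7313 = 0.07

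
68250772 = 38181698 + 30069074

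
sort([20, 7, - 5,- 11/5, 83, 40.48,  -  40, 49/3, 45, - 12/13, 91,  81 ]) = [ - 40, - 5, -11/5,-12/13,7,49/3,  20, 40.48,45, 81,83,91]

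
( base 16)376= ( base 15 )3e1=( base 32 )rm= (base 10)886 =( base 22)1i6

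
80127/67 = 80127/67 = 1195.93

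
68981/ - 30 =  - 2300 + 19/30 = - 2299.37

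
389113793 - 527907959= - 138794166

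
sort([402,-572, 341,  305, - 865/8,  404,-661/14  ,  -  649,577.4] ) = [ - 649,-572, - 865/8,-661/14,  305, 341, 402, 404,577.4]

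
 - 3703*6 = - 22218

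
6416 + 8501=14917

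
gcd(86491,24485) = 1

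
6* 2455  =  14730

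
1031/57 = 18+5/57 = 18.09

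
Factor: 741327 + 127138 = 868465 = 5^1*13^1*31^1*431^1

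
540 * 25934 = 14004360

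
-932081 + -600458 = - 1532539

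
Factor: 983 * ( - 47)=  - 47^1*983^1 = -46201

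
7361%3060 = 1241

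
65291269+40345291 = 105636560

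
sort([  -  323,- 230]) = [ - 323,  -  230]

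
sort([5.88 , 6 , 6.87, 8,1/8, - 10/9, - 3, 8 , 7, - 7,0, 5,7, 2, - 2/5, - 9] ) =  [-9, - 7 , - 3, - 10/9, -2/5 , 0 , 1/8  ,  2,5,5.88, 6,6.87 , 7,  7,8,8]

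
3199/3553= 3199/3553 = 0.90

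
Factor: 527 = 17^1 * 31^1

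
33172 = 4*8293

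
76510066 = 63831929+12678137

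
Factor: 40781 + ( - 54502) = -13721^1  =  - 13721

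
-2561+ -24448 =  - 27009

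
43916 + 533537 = 577453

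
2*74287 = 148574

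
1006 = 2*503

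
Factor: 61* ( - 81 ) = -4941 = - 3^4*61^1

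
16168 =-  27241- - 43409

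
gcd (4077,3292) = 1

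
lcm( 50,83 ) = 4150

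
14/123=14/123= 0.11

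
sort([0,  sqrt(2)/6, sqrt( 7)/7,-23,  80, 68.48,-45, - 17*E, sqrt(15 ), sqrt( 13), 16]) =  [ - 17*E  , - 45, - 23, 0,sqrt(2) /6, sqrt(7)/7, sqrt( 13), sqrt (15),16, 68.48,80 ] 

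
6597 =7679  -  1082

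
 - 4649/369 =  - 4649/369 = - 12.60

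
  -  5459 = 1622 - 7081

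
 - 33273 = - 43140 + 9867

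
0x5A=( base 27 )39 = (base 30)30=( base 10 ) 90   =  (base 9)110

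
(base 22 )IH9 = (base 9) 13425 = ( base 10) 9095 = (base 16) 2387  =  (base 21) kd2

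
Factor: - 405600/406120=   -2^2*3^1 * 5^1*11^ ( - 1 )*13^1*71^ ( - 1) = - 780/781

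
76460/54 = 38230/27 = 1415.93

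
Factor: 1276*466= 594616 = 2^3*11^1 * 29^1*233^1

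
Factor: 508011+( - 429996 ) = 3^1*5^1*7^1*743^1 = 78015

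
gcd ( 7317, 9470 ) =1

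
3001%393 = 250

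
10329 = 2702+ 7627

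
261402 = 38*6879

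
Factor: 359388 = 2^2*3^2*67^1*149^1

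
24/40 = 3/5 = 0.60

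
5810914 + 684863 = 6495777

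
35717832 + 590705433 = 626423265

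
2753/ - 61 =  - 46  +  53/61 = -45.13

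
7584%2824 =1936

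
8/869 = 8/869 = 0.01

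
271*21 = 5691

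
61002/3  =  20334 = 20334.00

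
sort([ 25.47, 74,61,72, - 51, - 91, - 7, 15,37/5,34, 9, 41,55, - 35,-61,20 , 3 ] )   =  [ - 91, - 61 , - 51,-35, - 7,3,37/5,9, 15,  20, 25.47, 34,41,55,61, 72,74] 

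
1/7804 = 1/7804 = 0.00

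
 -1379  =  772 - 2151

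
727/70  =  727/70 = 10.39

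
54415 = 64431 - 10016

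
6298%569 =39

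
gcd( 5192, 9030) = 2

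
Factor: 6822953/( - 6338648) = -2^( -3)*257^ (-1 )*3083^ (-1)*6822953^1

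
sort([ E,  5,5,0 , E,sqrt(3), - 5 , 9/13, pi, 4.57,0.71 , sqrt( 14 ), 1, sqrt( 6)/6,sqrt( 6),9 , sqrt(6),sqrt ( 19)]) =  [  -  5, 0,  sqrt( 6) /6,9/13,  0.71,1,sqrt( 3 ), sqrt( 6),  sqrt( 6),E, E, pi,sqrt( 14),sqrt (19),4.57,5,5,9]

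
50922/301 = 169 + 53/301  =  169.18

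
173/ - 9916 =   -  173/9916  =  -0.02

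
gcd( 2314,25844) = 26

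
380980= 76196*5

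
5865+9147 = 15012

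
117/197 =117/197= 0.59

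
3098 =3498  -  400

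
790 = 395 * 2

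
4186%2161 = 2025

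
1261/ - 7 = - 1261/7 = - 180.14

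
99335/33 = 99335/33 = 3010.15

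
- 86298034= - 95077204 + 8779170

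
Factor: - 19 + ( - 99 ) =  - 2^1*59^1 = - 118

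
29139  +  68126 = 97265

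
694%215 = 49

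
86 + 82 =168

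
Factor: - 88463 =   -  88463^1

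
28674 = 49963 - 21289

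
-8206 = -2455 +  - 5751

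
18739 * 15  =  281085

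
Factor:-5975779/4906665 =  - 3^( - 2 )*5^( - 1)*113^1 * 52883^1*109037^ (-1 ) 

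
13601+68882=82483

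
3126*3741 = 11694366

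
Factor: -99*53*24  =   - 125928 = - 2^3 * 3^3*11^1 * 53^1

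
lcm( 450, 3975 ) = 23850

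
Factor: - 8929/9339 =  - 3^( - 1 ) *11^( - 1)*283^( -1)*8929^1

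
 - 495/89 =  - 495/89  =  - 5.56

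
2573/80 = 32+ 13/80 = 32.16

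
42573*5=212865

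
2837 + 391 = 3228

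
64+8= 72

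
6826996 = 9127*748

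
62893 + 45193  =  108086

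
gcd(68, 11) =1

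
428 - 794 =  - 366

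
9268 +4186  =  13454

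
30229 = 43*703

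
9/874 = 9/874 = 0.01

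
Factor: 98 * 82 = 2^2 * 7^2 * 41^1 = 8036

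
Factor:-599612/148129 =-2^2*13^2*167^( - 1) = - 676/167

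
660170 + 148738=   808908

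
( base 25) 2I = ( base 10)68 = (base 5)233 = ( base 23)2M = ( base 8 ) 104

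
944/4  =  236 = 236.00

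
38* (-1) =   -  38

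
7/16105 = 7/16105 = 0.00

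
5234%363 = 152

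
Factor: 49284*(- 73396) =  - 2^4*3^2*37^2 * 59^1*311^1 = - 3617248464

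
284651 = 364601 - 79950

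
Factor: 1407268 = 2^2*59^1*67^1 * 89^1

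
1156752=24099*48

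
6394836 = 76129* 84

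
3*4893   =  14679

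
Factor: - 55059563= - 13^1*4235351^1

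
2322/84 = 27+9/14=27.64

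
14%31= 14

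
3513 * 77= 270501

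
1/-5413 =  - 1/5413 = -0.00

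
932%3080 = 932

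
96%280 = 96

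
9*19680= 177120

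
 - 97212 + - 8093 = -105305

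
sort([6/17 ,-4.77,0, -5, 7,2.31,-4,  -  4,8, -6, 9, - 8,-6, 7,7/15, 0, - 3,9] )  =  [  -  8,- 6, - 6, - 5 ,-4.77, - 4, - 4, - 3,0,0,6/17,7/15,2.31, 7,7,  8,9,9]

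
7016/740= 1754/185 =9.48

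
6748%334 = 68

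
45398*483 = 21927234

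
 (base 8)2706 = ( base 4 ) 113012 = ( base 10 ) 1478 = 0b10111000110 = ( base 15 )688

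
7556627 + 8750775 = 16307402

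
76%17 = 8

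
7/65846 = 7/65846  =  0.00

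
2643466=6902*383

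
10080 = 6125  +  3955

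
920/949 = 920/949=0.97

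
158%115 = 43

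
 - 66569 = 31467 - 98036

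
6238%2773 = 692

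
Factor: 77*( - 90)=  - 6930 = -2^1*3^2*5^1 * 7^1 * 11^1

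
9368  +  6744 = 16112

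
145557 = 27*5391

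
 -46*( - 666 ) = 30636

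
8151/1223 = 8151/1223 = 6.66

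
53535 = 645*83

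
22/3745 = 22/3745 = 0.01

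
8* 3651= 29208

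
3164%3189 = 3164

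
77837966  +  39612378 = 117450344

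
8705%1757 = 1677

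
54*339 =18306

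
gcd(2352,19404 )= 588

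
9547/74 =129+1/74=129.01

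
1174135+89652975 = 90827110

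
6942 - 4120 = 2822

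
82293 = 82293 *1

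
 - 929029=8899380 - 9828409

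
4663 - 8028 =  - 3365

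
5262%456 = 246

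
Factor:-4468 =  - 2^2 * 1117^1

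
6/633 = 2/211= 0.01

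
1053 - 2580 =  - 1527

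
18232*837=15260184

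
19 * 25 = 475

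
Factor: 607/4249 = 1/7 = 7^(-1) 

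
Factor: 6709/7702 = 2^(-1)*3851^( - 1)*6709^1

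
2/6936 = 1/3468 = 0.00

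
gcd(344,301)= 43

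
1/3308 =1/3308 = 0.00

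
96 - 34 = 62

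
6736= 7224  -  488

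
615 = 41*15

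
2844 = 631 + 2213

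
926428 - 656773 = 269655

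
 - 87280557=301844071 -389124628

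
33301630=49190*677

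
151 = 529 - 378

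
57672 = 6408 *9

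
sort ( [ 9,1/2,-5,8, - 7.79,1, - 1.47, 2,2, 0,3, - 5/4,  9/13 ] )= [ - 7.79, - 5, - 1.47, - 5/4,0,  1/2,9/13,1,2 , 2,3,8,9] 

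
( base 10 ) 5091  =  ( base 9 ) 6876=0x13E3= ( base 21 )bb9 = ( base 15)1796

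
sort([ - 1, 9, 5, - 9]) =[  -  9 , - 1,5, 9 ] 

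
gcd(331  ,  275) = 1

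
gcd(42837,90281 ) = 1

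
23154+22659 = 45813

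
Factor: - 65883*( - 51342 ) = 2^1*3^2 * 43^1* 199^1*21961^1 = 3382564986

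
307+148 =455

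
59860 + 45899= 105759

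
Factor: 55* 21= 1155 = 3^1*5^1* 7^1 * 11^1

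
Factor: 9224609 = 9224609^1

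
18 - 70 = -52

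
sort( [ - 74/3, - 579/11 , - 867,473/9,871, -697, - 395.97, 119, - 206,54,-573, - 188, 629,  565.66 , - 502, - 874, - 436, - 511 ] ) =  [ - 874, - 867,-697 , - 573, - 511,  -  502,-436, - 395.97, - 206, - 188, - 579/11, - 74/3,473/9, 54, 119, 565.66, 629,871] 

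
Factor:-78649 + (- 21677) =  -2^1*3^1* 23^1 * 727^1   =  -100326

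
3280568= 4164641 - 884073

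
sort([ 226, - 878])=[ - 878,226] 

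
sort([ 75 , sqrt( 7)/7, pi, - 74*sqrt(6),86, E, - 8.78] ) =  [ -74* sqrt( 6), - 8.78,sqrt(7 ) /7,  E,  pi,75, 86]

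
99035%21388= 13483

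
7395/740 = 1479/148 =9.99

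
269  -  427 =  - 158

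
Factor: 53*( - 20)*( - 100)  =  2^4*5^3 *53^1=106000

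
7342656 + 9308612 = 16651268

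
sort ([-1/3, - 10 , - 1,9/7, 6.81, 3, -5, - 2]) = [ - 10,-5, - 2,-1, -1/3,9/7,3,6.81 ]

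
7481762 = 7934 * 943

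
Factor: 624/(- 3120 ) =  - 5^( -1) = -1/5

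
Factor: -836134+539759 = -296375 = -  5^3 * 2371^1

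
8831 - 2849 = 5982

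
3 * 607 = 1821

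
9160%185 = 95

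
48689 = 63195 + -14506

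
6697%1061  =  331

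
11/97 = 11/97 = 0.11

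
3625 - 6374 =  - 2749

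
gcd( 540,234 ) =18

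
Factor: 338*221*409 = 30551482 = 2^1*13^3*17^1*409^1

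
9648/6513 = 3216/2171 = 1.48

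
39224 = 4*9806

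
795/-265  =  -3+0/1 = -3.00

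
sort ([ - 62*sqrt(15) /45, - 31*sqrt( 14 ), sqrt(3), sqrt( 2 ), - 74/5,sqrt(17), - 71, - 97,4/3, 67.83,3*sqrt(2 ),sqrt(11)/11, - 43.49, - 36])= [  -  31*sqrt(14 ), - 97,- 71, - 43.49, - 36, - 74/5,-62*sqrt (15 ) /45, sqrt(11)/11, 4/3 , sqrt (2 ),sqrt(3),sqrt( 17 ),  3*sqrt(2 ),67.83 ]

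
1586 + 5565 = 7151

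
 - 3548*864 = -3065472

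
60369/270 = 223 + 53/90= 223.59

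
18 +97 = 115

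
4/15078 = 2/7539 = 0.00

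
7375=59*125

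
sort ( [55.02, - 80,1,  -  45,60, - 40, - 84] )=[ - 84, - 80, - 45, - 40,1 , 55.02,60 ]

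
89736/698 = 44868/349 = 128.56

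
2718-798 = 1920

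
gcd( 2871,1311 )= 3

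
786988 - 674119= 112869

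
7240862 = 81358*89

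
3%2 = 1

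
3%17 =3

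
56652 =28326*2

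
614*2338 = 1435532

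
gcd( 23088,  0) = 23088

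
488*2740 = 1337120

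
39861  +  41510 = 81371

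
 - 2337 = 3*(- 779 ) 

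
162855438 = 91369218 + 71486220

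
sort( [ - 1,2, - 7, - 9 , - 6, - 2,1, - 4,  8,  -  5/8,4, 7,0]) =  [ - 9,-7,-6, -4, - 2, - 1 , - 5/8,0,1, 2,  4,7, 8]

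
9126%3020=66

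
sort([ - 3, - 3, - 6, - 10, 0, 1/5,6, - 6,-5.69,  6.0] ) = [ - 10,  -  6,-6 , - 5.69 , - 3,  -  3 , 0,1/5, 6, 6.0] 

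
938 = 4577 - 3639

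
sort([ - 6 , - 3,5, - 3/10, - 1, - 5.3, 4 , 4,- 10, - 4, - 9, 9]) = [ - 10, - 9, - 6, - 5.3, - 4, - 3, - 1, - 3/10, 4, 4,5, 9]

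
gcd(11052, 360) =36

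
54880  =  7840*7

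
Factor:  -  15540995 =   -  5^1*3108199^1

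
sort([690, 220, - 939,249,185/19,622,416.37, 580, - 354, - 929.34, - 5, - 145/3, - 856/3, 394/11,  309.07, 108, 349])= [ - 939,-929.34, - 354, - 856/3,  -  145/3, - 5 , 185/19 , 394/11,108,220,249,  309.07 , 349, 416.37, 580, 622,690]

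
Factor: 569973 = 3^1*313^1*607^1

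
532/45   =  11 + 37/45 = 11.82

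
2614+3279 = 5893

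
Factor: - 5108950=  - 2^1*5^2*7^1 *11^1*1327^1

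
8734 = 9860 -1126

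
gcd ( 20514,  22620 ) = 78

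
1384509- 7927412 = - 6542903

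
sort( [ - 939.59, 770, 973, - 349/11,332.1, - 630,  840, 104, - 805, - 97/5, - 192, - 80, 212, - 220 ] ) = [ - 939.59, - 805, - 630, - 220, - 192,-80, - 349/11, - 97/5 , 104, 212 , 332.1, 770, 840, 973]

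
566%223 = 120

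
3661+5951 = 9612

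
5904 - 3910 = 1994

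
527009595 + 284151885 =811161480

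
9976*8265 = 82451640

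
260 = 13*20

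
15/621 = 5/207 = 0.02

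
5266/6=877+ 2/3 = 877.67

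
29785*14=416990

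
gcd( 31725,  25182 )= 9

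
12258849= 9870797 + 2388052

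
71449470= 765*93398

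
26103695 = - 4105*( - 6359 )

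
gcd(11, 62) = 1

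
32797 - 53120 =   -  20323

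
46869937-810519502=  - 763649565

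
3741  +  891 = 4632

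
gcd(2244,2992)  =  748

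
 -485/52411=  - 485/52411 = - 0.01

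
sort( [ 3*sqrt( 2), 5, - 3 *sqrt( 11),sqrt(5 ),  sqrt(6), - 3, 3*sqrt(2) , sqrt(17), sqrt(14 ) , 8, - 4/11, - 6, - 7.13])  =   [ - 3*sqrt( 11),- 7.13  , - 6, - 3, - 4/11,sqrt( 5 ), sqrt( 6 ), sqrt( 14),  sqrt( 17), 3*sqrt( 2 ), 3*sqrt( 2), 5,8 ] 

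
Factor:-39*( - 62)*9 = 2^1 * 3^3 * 13^1 *31^1 = 21762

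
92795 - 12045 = 80750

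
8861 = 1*8861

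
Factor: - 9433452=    - 2^2*3^1*7^1 *112303^1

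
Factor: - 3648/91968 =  - 19/479= -19^1*479^( - 1 ) 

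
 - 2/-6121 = 2/6121 =0.00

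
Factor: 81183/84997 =3^1*11^(-1)*7727^( - 1)*27061^1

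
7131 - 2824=4307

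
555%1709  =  555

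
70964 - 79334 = -8370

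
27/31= 27/31 = 0.87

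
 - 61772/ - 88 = 701 + 21/22 = 701.95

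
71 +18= 89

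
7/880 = 7/880 = 0.01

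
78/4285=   78/4285 = 0.02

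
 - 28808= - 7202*4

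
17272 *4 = 69088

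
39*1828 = 71292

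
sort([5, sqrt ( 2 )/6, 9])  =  [ sqrt( 2 ) /6 , 5, 9] 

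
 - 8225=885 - 9110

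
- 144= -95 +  - 49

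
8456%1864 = 1000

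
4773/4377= 1591/1459=1.09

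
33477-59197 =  - 25720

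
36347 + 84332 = 120679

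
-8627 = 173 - 8800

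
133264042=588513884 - 455249842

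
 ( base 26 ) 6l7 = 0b1001000000001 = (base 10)4609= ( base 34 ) 3xj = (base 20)ba9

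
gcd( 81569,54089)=1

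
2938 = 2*1469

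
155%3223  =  155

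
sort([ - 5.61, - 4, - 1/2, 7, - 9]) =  [ - 9, - 5.61, - 4,  -  1/2, 7] 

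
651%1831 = 651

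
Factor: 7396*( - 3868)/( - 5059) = 28607728/5059= 2^4*43^2* 967^1*5059^( -1) 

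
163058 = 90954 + 72104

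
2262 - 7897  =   - 5635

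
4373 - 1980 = 2393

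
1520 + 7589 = 9109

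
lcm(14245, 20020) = 740740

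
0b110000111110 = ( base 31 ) 383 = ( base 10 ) 3134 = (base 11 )239a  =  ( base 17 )ae6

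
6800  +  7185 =13985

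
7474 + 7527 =15001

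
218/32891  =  218/32891  =  0.01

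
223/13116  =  223/13116 = 0.02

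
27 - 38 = -11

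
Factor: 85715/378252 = 155/684 = 2^(  -  2 )*3^(-2 )*5^1 *19^( - 1)*31^1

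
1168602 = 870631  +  297971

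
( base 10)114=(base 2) 1110010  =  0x72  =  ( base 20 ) 5e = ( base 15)79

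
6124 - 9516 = - 3392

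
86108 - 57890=28218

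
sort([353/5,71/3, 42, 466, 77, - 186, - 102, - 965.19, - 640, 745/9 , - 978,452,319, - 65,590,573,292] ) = [-978, - 965.19, - 640 , - 186, - 102, - 65,71/3,42,353/5, 77,745/9,292,319, 452,466,573,590 ] 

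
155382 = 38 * 4089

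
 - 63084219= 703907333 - 766991552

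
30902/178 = 173+54/89=   173.61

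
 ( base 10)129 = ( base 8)201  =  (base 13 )9C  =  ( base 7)243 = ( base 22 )5J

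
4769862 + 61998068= 66767930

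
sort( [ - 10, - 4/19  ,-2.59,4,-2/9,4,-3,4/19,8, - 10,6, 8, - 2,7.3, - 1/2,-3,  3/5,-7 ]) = [ - 10,  -  10, - 7 ,-3,-3, - 2.59,  -  2 , - 1/2  ,  -  2/9 , - 4/19,  4/19, 3/5,4,4,6,7.3,8,  8]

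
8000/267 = 8000/267 = 29.96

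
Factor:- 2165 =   -  5^1 * 433^1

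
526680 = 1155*456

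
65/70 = 13/14=0.93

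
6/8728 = 3/4364 = 0.00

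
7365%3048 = 1269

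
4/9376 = 1/2344 = 0.00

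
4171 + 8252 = 12423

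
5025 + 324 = 5349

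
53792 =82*656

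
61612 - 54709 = 6903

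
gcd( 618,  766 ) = 2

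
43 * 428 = 18404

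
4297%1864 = 569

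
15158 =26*583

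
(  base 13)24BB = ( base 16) 1468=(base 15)1834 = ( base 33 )4qa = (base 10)5224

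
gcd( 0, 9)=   9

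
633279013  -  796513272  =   - 163234259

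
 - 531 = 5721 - 6252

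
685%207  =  64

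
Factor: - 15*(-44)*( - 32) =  - 2^7*3^1*5^1 * 11^1 =- 21120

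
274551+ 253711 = 528262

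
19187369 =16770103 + 2417266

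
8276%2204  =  1664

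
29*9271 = 268859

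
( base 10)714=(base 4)23022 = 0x2CA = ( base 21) 1d0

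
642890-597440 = 45450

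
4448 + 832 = 5280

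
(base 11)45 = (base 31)1I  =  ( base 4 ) 301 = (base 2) 110001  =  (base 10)49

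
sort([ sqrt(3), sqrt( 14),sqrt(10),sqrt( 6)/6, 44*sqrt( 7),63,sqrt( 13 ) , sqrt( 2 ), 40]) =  [sqrt (6)/6,  sqrt(2 ),  sqrt(3), sqrt(10),  sqrt( 13),sqrt(14),  40,63,44*sqrt( 7)] 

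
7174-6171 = 1003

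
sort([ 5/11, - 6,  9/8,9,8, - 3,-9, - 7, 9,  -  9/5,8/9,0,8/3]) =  [ - 9, - 7 , - 6, - 3, -9/5 , 0, 5/11, 8/9 , 9/8,  8/3, 8, 9,9]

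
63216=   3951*16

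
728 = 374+354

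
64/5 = 12 +4/5 = 12.80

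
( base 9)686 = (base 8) 1064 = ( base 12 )3B0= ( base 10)564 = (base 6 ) 2340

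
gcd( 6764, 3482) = 2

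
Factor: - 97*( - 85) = 5^1*17^1 * 97^1 = 8245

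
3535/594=3535/594= 5.95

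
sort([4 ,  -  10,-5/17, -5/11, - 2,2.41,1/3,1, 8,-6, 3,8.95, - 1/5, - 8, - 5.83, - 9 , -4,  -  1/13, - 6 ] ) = [ - 10, - 9 , - 8, - 6, -6,  -  5.83, - 4, - 2, -5/11, - 5/17,- 1/5, - 1/13,1/3,1,2.41,3,4 , 8,8.95 ] 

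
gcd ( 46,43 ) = 1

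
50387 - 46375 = 4012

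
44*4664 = 205216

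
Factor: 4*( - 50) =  - 2^3*5^2 = - 200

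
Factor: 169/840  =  2^(-3)*3^( - 1)*5^( - 1)*7^( - 1)*13^2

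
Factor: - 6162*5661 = -2^1*3^3* 13^1*17^1*37^1*79^1=   - 34883082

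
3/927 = 1/309 = 0.00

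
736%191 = 163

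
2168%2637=2168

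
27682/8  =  3460 + 1/4 = 3460.25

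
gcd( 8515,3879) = 1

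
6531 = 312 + 6219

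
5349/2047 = 2 + 1255/2047 = 2.61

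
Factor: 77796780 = 2^2*3^1*5^1*1296613^1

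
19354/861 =19354/861=22.48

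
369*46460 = 17143740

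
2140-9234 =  - 7094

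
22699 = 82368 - 59669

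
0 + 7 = 7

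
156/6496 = 39/1624= 0.02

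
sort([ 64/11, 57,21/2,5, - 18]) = [ - 18,5,  64/11,21/2,57 ]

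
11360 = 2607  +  8753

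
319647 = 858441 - 538794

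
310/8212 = 155/4106= 0.04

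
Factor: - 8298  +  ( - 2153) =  - 10451 =- 7^1*1493^1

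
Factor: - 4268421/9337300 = - 2^( - 2 ) * 3^2*5^( - 2)*7^( - 1)*31^1 * 13339^( - 1 )*15299^1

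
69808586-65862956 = 3945630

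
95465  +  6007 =101472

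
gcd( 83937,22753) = 1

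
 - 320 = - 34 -286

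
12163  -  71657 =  - 59494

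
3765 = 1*3765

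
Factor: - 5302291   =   - 1621^1*3271^1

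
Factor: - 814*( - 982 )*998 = 797749304 = 2^3*11^1*37^1*491^1*499^1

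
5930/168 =2965/84  =  35.30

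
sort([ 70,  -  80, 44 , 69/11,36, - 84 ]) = [ -84,-80,69/11, 36,44, 70 ] 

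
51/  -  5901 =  - 1 + 1950/1967  =  - 0.01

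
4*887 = 3548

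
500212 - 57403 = 442809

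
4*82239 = 328956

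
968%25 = 18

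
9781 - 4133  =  5648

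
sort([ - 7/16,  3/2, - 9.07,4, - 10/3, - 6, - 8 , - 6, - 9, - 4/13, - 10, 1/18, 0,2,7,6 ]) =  [ - 10, - 9.07 ,  -  9, - 8, - 6, - 6, - 10/3 , - 7/16, - 4/13, 0,1/18,3/2,2,4,6,7]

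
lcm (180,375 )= 4500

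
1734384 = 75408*23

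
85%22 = 19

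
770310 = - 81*( - 9510 ) 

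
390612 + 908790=1299402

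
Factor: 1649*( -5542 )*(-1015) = 9275839370 = 2^1*5^1*7^1*17^2*29^1*97^1*163^1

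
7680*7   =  53760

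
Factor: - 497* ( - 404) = 200788 = 2^2*7^1*71^1*101^1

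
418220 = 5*83644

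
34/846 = 17/423 = 0.04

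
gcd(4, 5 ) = 1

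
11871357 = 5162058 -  - 6709299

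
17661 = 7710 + 9951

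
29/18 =29/18 =1.61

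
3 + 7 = 10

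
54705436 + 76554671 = 131260107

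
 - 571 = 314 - 885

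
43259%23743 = 19516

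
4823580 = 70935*68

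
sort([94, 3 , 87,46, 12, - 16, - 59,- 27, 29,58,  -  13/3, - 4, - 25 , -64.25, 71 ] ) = [ - 64.25, -59, - 27 ,-25, -16,  -  13/3, - 4,3, 12 , 29,46, 58,71, 87, 94]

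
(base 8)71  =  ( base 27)23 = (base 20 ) 2h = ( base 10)57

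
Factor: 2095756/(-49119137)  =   - 2^2*13^1*17^(-1)*41^1*983^1*2889361^( - 1) 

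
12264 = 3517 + 8747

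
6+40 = 46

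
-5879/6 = - 5879/6 = - 979.83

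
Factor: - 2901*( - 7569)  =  3^3 * 29^2*967^1 = 21957669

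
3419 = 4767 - 1348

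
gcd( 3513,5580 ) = 3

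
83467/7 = 83467/7 = 11923.86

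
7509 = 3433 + 4076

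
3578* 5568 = 19922304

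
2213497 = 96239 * 23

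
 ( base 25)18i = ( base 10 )843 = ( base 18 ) 2AF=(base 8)1513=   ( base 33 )PI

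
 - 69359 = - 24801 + - 44558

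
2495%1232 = 31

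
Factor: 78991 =11^1*43^1*167^1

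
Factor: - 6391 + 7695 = 1304 = 2^3 * 163^1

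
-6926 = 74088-81014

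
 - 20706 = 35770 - 56476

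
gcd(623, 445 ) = 89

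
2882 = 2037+845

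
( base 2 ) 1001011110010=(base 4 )1023302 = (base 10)4850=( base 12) 2982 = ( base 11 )370a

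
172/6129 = 172/6129 = 0.03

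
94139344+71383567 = 165522911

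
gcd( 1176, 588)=588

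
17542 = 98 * 179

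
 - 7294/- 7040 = 1 + 127/3520 = 1.04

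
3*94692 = 284076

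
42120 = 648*65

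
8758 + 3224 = 11982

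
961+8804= 9765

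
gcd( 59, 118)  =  59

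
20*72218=1444360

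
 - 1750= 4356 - 6106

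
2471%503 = 459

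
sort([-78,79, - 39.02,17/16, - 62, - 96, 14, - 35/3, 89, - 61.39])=[ - 96, - 78, - 62,-61.39,-39.02, - 35/3, 17/16,14,79,89 ]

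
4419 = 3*1473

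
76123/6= 12687 + 1/6 =12687.17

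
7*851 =5957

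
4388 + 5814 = 10202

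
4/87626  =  2/43813 = 0.00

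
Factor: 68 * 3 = 2^2*3^1 * 17^1 = 204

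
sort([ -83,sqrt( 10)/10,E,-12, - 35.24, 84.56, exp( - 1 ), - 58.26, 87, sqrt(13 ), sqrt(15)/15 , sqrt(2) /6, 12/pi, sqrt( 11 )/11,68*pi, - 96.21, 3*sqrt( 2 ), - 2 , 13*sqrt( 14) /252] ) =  [ - 96.21, - 83, -58.26,- 35.24,  -  12, - 2,13 * sqrt ( 14) /252, sqrt(2)/6,  sqrt( 15 ) /15,sqrt( 11)/11,sqrt(10) /10, exp( - 1), E, sqrt( 13 ), 12/pi, 3*sqrt( 2 ), 84.56, 87, 68*pi] 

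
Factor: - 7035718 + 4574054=  -  2461664 = -2^5 * 43^1 * 1789^1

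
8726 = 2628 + 6098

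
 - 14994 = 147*(-102)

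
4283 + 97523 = 101806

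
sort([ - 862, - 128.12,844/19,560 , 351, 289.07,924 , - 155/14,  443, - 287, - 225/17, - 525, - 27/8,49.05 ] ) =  [ - 862, - 525, - 287, - 128.12, - 225/17, - 155/14, - 27/8, 844/19,  49.05,289.07,351,443,560, 924]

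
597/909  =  199/303=0.66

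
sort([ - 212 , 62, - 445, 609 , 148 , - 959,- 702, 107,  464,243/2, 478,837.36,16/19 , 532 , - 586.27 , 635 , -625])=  [ - 959, - 702, - 625, - 586.27, - 445,-212,16/19 , 62, 107 , 243/2, 148, 464, 478, 532,609, 635, 837.36]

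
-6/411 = - 2/137 = - 0.01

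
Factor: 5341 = 7^2*109^1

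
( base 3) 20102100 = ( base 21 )aci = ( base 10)4680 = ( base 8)11110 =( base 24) 830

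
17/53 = 17/53=0.32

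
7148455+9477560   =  16626015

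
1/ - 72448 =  - 1/72448 = - 0.00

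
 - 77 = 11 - 88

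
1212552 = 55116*22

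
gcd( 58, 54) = 2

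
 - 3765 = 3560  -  7325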